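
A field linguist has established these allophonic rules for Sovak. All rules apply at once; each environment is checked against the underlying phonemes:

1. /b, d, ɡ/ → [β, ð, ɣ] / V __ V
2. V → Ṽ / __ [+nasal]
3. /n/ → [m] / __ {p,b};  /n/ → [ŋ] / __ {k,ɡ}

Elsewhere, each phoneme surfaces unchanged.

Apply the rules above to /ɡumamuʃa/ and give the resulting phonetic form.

/ɡ/ — word-initial; rule 1 does not apply here → [ɡ].
/u/ (between /ɡ/ and /m/) occurs before a nasal consonant → [ũ] by rule 2.
/m/ (between /u/ and /a/): no rule targets it → [m].
/a/ (between /m/ and /m/): before a nasal consonant, so rule 2 applies → [ã].
/m/ (between /a/ and /u/) is unaffected → [m].
/u/ — between /m/ and /ʃ/; rule 2 does not apply here → [u].
/ʃ/ (between /u/ and /a/) is unaffected → [ʃ].
/a/ (word-final): rule 2 targets it, but not before a nasal consonant → unchanged [a].

[ɡũmãmuʃa]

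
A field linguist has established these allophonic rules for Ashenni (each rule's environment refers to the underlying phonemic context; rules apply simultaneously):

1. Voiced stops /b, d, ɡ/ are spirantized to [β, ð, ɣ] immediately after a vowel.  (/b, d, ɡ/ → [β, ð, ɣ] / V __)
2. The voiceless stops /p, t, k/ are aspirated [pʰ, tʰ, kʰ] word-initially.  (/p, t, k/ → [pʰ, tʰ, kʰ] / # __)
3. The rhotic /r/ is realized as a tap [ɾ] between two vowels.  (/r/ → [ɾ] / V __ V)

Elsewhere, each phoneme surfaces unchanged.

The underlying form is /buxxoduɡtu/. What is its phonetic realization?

[buxxoðuɣtu]

/b/ — word-initial; rule 1 does not apply here → [b].
/u/ (between /b/ and /x/): no rule targets it → [u].
/x/ — not in any rule's target class → [x].
/x/ — not in any rule's target class → [x].
/o/ (between /x/ and /d/): no rule targets it → [o].
/d/ (between /o/ and /u/) occurs immediately after a vowel → [ð] by rule 1.
/u/ (between /d/ and /ɡ/): no rule targets it → [u].
/ɡ/ meets the environment for rule 1 (immediately after a vowel) → [ɣ].
/t/ — between /ɡ/ and /u/; rule 2 does not apply here → [t].
/u/ (word-final) is unaffected → [u].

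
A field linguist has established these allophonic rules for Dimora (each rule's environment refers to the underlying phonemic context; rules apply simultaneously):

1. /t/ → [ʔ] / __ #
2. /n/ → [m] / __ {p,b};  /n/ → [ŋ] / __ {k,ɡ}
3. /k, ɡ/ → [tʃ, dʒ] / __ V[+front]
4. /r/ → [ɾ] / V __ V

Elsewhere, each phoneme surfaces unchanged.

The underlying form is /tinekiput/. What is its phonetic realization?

/t/ — word-initial; rule 1 does not apply here → [t].
/n/ (between /i/ and /e/): rule 2 targets it, but not before a labial or velar stop → unchanged [n].
Rule 3 applies to /k/ (between /e/ and /i/: before a front vowel) → [tʃ].
/t/ — word-final, word-finally — surfaces as [ʔ] (rule 1).

[tinetʃipuʔ]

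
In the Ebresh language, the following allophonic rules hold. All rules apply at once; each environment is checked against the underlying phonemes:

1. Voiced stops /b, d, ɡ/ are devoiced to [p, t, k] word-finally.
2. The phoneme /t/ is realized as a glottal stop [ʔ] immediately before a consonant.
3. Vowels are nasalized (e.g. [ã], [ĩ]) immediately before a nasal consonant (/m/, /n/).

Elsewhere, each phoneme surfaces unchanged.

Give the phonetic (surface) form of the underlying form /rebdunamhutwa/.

[rebdũnãmhuʔwa]

/r/ (word-initial): no rule targets it → [r].
/e/ (between /r/ and /b/) fails the environment for rule 3, so it stays [e].
/b/ — between /e/ and /d/; rule 1 does not apply here → [b].
/d/ (between /b/ and /u/) is in the target of rule 1 but the environment (word-finally) is not met → [d].
/u/ meets the environment for rule 3 (before a nasal consonant) → [ũ].
/n/ (between /u/ and /a/) is unaffected → [n].
/a/ (between /n/ and /m/): before a nasal consonant, so rule 3 applies → [ã].
/m/ — not in any rule's target class → [m].
/h/ (between /m/ and /u/) is unaffected → [h].
/u/ (between /h/ and /t/) is in the target of rule 3 but the environment (before a nasal consonant) is not met → [u].
/t/ (between /u/ and /w/): immediately before a consonant, so rule 2 applies → [ʔ].
/w/ stays [w].
/a/ (word-final) is in the target of rule 3 but the environment (before a nasal consonant) is not met → [a].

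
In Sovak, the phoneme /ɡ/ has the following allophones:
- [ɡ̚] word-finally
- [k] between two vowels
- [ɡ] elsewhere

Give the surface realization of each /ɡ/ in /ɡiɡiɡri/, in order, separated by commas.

[ɡ], [k], [ɡ]

Occurrence 1 (position 1): no conditioning environment matches → elsewhere allophone [ɡ].
Occurrence 2 (position 3): between two vowels → [k].
Occurrence 3 (position 5): no conditioning environment matches → elsewhere allophone [ɡ].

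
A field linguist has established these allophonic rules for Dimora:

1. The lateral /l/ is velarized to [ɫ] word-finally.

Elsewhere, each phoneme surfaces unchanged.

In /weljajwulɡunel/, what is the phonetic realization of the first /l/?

[l]

/l/ (between /e/ and /j/): rule 1 targets it, but not word-finally → unchanged [l].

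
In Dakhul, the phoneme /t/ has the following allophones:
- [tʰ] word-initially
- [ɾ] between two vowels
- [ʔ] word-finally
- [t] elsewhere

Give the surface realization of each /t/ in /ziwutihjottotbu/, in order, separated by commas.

[ɾ], [t], [t], [t]

Occurrence 1 (position 5): between two vowels → [ɾ].
Occurrence 2 (position 10): no conditioning environment matches → elsewhere allophone [t].
Occurrence 3 (position 11): no conditioning environment matches → elsewhere allophone [t].
Occurrence 4 (position 13): no conditioning environment matches → elsewhere allophone [t].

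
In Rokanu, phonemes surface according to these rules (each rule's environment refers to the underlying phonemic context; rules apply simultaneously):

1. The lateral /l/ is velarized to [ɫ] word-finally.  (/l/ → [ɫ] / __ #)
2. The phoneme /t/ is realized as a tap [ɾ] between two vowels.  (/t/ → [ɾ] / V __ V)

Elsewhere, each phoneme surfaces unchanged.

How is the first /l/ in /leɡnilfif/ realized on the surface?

[l]

/l/ (word-initial): rule 1 targets it, but not word-finally → unchanged [l].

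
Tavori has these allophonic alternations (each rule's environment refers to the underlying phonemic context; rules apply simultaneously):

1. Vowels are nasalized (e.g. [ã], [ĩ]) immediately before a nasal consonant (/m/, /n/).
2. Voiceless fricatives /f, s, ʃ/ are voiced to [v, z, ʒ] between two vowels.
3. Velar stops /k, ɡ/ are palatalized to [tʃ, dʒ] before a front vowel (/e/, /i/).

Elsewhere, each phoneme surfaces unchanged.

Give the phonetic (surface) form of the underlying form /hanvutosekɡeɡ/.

[hãnvutozekdʒeɡ]

/h/ (word-initial) is unaffected → [h].
/a/ (between /h/ and /n/) occurs before a nasal consonant → [ã] by rule 1.
/n/ (between /a/ and /v/) is unaffected → [n].
/v/ (between /n/ and /u/): no rule targets it → [v].
/u/ (between /v/ and /t/): rule 1 targets it, but not before a nasal consonant → unchanged [u].
/t/ (between /u/ and /o/) is unaffected → [t].
/o/ — between /t/ and /s/; rule 1 does not apply here → [o].
/s/ — between /o/ and /e/, between two vowels — surfaces as [z] (rule 2).
/e/ (between /s/ and /k/): rule 1 targets it, but not before a nasal consonant → unchanged [e].
/k/ (between /e/ and /ɡ/) fails the environment for rule 3, so it stays [k].
/ɡ/ — between /k/ and /e/, before a front vowel — surfaces as [dʒ] (rule 3).
/e/ — between /ɡ/ and /ɡ/; rule 1 does not apply here → [e].
/ɡ/ (word-final): rule 3 targets it, but not before a front vowel → unchanged [ɡ].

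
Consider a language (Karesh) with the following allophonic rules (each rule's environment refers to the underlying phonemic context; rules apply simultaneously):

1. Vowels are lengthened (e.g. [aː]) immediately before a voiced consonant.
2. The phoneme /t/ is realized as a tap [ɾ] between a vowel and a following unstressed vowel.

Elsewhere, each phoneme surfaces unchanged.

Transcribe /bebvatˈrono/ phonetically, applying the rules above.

/e/ (between /b/ and /b/) occurs before a voiced consonant → [eː] by rule 1.
/a/ (between /v/ and /t/) fails the environment for rule 1, so it stays [a].
/t/ (between /a/ and /r/) is in the target of rule 2 but the environment (between a vowel and a following unstressed vowel) is not met → [t].
/o/ meets the environment for rule 1 (before a voiced consonant) → [oː].
/o/ (word-final) is in the target of rule 1 but the environment (before a voiced consonant) is not met → [o].

[beːbvatˈroːno]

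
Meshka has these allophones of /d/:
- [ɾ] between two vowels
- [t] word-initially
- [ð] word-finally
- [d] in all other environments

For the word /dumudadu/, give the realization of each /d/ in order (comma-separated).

[t], [ɾ], [ɾ]

Occurrence 1 (position 1): word-initially → [t].
Occurrence 2 (position 5): between two vowels → [ɾ].
Occurrence 3 (position 7): between two vowels → [ɾ].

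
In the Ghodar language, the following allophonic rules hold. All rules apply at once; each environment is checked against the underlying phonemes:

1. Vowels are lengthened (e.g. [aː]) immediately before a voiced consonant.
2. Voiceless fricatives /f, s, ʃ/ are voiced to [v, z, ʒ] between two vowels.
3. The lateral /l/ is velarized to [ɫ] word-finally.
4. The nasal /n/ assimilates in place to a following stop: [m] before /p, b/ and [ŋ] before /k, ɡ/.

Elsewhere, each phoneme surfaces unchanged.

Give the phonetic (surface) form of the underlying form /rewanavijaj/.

/r/ (word-initial): no rule targets it → [r].
Rule 1 applies to /e/ (between /r/ and /w/: before a voiced consonant) → [eː].
/w/ (between /e/ and /a/) is unaffected → [w].
Rule 1 applies to /a/ (between /w/ and /n/: before a voiced consonant) → [aː].
/n/ (between /a/ and /a/): rule 4 targets it, but not before a labial or velar stop → unchanged [n].
/a/ — between /n/ and /v/, before a voiced consonant — surfaces as [aː] (rule 1).
/v/ — not in any rule's target class → [v].
/i/ meets the environment for rule 1 (before a voiced consonant) → [iː].
/j/ stays [j].
/a/ — between /j/ and /j/, before a voiced consonant — surfaces as [aː] (rule 1).
/j/ stays [j].

[reːwaːnaːviːjaːj]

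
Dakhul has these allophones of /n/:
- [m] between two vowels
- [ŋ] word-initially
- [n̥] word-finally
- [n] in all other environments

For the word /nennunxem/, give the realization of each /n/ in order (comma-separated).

[ŋ], [n], [n], [n]

Occurrence 1 (position 1): word-initially → [ŋ].
Occurrence 2 (position 3): no conditioning environment matches → elsewhere allophone [n].
Occurrence 3 (position 4): no conditioning environment matches → elsewhere allophone [n].
Occurrence 4 (position 6): no conditioning environment matches → elsewhere allophone [n].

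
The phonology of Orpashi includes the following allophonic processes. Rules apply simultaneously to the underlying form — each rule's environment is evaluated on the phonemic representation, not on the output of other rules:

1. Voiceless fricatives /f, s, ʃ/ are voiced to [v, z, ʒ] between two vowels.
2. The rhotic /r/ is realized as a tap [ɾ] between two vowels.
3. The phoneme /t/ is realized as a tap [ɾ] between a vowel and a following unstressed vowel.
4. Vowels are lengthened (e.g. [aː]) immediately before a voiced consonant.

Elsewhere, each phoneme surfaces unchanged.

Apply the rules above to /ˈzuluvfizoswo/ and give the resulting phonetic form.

/z/ — not in any rule's target class → [z].
Rule 4 applies to /u/ (between /z/ and /l/: before a voiced consonant) → [uː].
/l/ (between /u/ and /u/) is unaffected → [l].
/u/ (between /l/ and /v/): before a voiced consonant, so rule 4 applies → [uː].
/v/ stays [v].
/f/ — between /v/ and /i/; rule 1 does not apply here → [f].
/i/ (between /f/ and /z/): before a voiced consonant, so rule 4 applies → [iː].
/z/ (between /i/ and /o/) is unaffected → [z].
/o/ — between /z/ and /s/; rule 4 does not apply here → [o].
/s/ (between /o/ and /w/) fails the environment for rule 1, so it stays [s].
/w/ (between /s/ and /o/) is unaffected → [w].
/o/ (word-final) is in the target of rule 4 but the environment (before a voiced consonant) is not met → [o].

[ˈzuːluːvfiːzoswo]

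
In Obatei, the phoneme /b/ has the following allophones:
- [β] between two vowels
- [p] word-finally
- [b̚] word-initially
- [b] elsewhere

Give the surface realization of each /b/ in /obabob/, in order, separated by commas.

Occurrence 1 (position 2): between two vowels → [β].
Occurrence 2 (position 4): between two vowels → [β].
Occurrence 3 (position 6): word-finally → [p].

[β], [β], [p]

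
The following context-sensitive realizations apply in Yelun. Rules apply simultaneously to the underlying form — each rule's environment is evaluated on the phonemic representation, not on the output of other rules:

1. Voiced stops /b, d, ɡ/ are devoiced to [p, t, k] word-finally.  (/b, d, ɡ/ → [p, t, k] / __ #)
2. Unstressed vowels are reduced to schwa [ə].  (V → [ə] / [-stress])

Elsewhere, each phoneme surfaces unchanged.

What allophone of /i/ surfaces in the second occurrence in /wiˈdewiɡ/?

Rule 2 applies to /i/ (between /w/ and /ɡ/: in an unstressed syllable) → [ə].

[ə]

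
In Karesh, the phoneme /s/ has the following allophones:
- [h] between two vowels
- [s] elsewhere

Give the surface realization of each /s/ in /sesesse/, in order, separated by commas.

Occurrence 1 (position 1): no conditioning environment matches → elsewhere allophone [s].
Occurrence 2 (position 3): between two vowels → [h].
Occurrence 3 (position 5): no conditioning environment matches → elsewhere allophone [s].
Occurrence 4 (position 6): no conditioning environment matches → elsewhere allophone [s].

[s], [h], [s], [s]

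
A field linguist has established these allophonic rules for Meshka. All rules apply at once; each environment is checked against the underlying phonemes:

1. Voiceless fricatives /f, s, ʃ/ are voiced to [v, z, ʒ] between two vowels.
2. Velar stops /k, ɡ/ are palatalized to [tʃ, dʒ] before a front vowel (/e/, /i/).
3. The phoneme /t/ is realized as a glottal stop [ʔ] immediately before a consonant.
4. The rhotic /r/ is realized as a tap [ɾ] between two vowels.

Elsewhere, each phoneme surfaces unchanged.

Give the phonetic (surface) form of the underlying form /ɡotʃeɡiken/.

/ɡ/ (word-initial) is in the target of rule 2 but the environment (before a front vowel) is not met → [ɡ].
/o/ (between /ɡ/ and /t/): no rule targets it → [o].
/t/ — between /o/ and /ʃ/, immediately before a consonant — surfaces as [ʔ] (rule 3).
/ʃ/ (between /t/ and /e/) fails the environment for rule 1, so it stays [ʃ].
/e/ (between /ʃ/ and /ɡ/) is unaffected → [e].
/ɡ/ (between /e/ and /i/) occurs before a front vowel → [dʒ] by rule 2.
/i/ — not in any rule's target class → [i].
/k/ (between /i/ and /e/): before a front vowel, so rule 2 applies → [tʃ].
/e/ stays [e].
/n/ (word-final) is unaffected → [n].

[ɡoʔʃedʒitʃen]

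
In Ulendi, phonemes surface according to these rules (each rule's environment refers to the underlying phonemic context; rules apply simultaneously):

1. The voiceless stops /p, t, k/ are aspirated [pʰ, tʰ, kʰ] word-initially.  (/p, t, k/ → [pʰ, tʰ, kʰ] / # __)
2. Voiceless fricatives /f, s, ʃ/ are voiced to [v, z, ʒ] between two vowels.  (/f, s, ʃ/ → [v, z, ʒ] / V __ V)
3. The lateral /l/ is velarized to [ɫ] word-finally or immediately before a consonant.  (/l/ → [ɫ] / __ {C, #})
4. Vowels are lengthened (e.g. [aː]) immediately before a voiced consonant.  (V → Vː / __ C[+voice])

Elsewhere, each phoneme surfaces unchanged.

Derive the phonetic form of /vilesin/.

[viːleziːn]

/v/ stays [v].
Rule 4 applies to /i/ (between /v/ and /l/: before a voiced consonant) → [iː].
/l/ (between /i/ and /e/): rule 3 targets it, but not word-finally or immediately before a consonant → unchanged [l].
/e/ — between /l/ and /s/; rule 4 does not apply here → [e].
/s/ meets the environment for rule 2 (between two vowels) → [z].
Rule 4 applies to /i/ (between /s/ and /n/: before a voiced consonant) → [iː].
/n/ stays [n].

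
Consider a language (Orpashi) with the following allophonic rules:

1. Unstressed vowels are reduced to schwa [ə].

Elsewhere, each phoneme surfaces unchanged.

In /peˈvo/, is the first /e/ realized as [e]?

Rule 1 applies to /e/ (between /p/ and /v/: in an unstressed syllable) → [ə].
The actual realization is [ə], not [e].

No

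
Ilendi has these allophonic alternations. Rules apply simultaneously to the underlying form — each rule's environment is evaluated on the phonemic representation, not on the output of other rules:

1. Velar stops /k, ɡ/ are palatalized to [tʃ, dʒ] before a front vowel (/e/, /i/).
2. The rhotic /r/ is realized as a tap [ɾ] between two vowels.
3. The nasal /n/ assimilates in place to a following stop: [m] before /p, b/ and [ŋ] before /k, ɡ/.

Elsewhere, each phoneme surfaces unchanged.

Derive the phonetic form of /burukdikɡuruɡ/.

[buɾukdikɡuɾuɡ]

/b/ (word-initial) is unaffected → [b].
/u/ (between /b/ and /r/) is unaffected → [u].
Rule 2 applies to /r/ (between /u/ and /u/: between two vowels) → [ɾ].
/u/ (between /r/ and /k/): no rule targets it → [u].
/k/ (between /u/ and /d/) fails the environment for rule 1, so it stays [k].
/d/ stays [d].
/i/ stays [i].
/k/ (between /i/ and /ɡ/) fails the environment for rule 1, so it stays [k].
/ɡ/ (between /k/ and /u/) fails the environment for rule 1, so it stays [ɡ].
/u/ stays [u].
/r/ (between /u/ and /u/) occurs between two vowels → [ɾ] by rule 2.
/u/ stays [u].
/ɡ/ (word-final) fails the environment for rule 1, so it stays [ɡ].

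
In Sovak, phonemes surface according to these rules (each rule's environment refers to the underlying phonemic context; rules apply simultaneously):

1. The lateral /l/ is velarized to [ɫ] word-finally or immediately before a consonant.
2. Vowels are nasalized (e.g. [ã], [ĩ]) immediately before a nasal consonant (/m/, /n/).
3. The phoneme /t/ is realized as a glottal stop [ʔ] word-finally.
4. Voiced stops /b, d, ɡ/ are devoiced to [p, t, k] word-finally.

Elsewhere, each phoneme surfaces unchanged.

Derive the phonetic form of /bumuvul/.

/b/ (word-initial) is in the target of rule 4 but the environment (word-finally) is not met → [b].
/u/ — between /b/ and /m/, before a nasal consonant — surfaces as [ũ] (rule 2).
/m/ (between /u/ and /u/) is unaffected → [m].
/u/ (between /m/ and /v/) fails the environment for rule 2, so it stays [u].
/v/ (between /u/ and /u/): no rule targets it → [v].
/u/ — between /v/ and /l/; rule 2 does not apply here → [u].
/l/ (word-final) occurs word-finally or immediately before a consonant → [ɫ] by rule 1.

[bũmuvuɫ]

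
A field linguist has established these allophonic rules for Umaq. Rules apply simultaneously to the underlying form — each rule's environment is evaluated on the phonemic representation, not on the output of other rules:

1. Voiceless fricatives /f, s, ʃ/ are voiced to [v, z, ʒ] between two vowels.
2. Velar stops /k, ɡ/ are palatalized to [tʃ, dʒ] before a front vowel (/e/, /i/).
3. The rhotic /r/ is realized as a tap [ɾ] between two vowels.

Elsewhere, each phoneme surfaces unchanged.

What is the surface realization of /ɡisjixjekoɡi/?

/ɡ/ (word-initial) occurs before a front vowel → [dʒ] by rule 2.
/i/ stays [i].
/s/ (between /i/ and /j/) is in the target of rule 1 but the environment (between two vowels) is not met → [s].
/j/ (between /s/ and /i/): no rule targets it → [j].
/i/ (between /j/ and /x/): no rule targets it → [i].
/x/ (between /i/ and /j/): no rule targets it → [x].
/j/ — not in any rule's target class → [j].
/e/ — not in any rule's target class → [e].
/k/ — between /e/ and /o/; rule 2 does not apply here → [k].
/o/ (between /k/ and /ɡ/): no rule targets it → [o].
/ɡ/ (between /o/ and /i/): before a front vowel, so rule 2 applies → [dʒ].
/i/ (word-final) is unaffected → [i].

[dʒisjixjekodʒi]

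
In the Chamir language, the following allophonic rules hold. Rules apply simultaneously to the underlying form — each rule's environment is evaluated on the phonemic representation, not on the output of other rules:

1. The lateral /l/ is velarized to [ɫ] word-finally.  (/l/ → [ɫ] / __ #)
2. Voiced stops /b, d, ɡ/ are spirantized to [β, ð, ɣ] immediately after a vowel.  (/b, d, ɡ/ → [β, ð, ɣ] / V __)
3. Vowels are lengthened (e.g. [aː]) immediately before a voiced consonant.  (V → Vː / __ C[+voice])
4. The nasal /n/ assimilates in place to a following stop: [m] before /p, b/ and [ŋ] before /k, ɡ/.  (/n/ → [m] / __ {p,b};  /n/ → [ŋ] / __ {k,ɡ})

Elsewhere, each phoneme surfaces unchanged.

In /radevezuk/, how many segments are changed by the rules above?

4

Segments that undergo a rule: /a/ → [aː] (rule 3); /d/ → [ð] (rule 2); /e/ → [eː] (rule 3); /e/ → [eː] (rule 3).
All other segments surface unchanged.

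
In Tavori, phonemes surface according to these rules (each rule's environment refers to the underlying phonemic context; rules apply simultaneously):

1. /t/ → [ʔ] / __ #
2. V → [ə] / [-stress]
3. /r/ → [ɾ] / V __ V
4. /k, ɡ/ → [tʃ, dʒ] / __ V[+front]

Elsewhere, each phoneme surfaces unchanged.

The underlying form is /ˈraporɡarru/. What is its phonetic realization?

[ˈrapərɡərrə]

/r/ (word-initial) fails the environment for rule 3, so it stays [r].
/a/ — between /r/ and /p/; rule 2 does not apply here → [a].
/o/ meets the environment for rule 2 (in an unstressed syllable) → [ə].
/r/ — between /o/ and /ɡ/; rule 3 does not apply here → [r].
/ɡ/ — between /r/ and /a/; rule 4 does not apply here → [ɡ].
/a/ (between /ɡ/ and /r/) occurs in an unstressed syllable → [ə] by rule 2.
/r/ (between /a/ and /r/) fails the environment for rule 3, so it stays [r].
/r/ (between /r/ and /u/) is in the target of rule 3 but the environment (between two vowels) is not met → [r].
Rule 2 applies to /u/ (word-final: in an unstressed syllable) → [ə].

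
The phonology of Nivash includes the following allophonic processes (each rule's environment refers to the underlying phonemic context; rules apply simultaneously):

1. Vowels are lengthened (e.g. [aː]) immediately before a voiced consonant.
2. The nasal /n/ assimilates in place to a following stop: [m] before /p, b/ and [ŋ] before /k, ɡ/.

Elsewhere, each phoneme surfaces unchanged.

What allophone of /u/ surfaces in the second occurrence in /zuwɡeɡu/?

[u]

/u/ — word-final; rule 1 does not apply here → [u].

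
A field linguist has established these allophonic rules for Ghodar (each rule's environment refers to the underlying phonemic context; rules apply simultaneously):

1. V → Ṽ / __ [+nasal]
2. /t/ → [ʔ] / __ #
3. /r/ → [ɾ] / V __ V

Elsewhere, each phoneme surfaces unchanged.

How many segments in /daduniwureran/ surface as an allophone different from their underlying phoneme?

Segments that undergo a rule: /u/ → [ũ] (rule 1); /r/ → [ɾ] (rule 3); /r/ → [ɾ] (rule 3); /a/ → [ã] (rule 1).
All other segments surface unchanged.

4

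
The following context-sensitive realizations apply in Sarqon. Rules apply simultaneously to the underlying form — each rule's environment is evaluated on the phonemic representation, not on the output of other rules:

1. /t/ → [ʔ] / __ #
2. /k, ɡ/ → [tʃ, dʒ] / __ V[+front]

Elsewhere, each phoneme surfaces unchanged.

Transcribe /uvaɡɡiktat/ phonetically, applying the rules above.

/u/ (word-initial): no rule targets it → [u].
/v/ (between /u/ and /a/): no rule targets it → [v].
/a/ — not in any rule's target class → [a].
/ɡ/ (between /a/ and /ɡ/) is in the target of rule 2 but the environment (before a front vowel) is not met → [ɡ].
/ɡ/ — between /ɡ/ and /i/, before a front vowel — surfaces as [dʒ] (rule 2).
/i/ (between /ɡ/ and /k/) is unaffected → [i].
/k/ — between /i/ and /t/; rule 2 does not apply here → [k].
/t/ (between /k/ and /a/) fails the environment for rule 1, so it stays [t].
/a/ stays [a].
/t/ — word-final, word-finally — surfaces as [ʔ] (rule 1).

[uvaɡdʒiktaʔ]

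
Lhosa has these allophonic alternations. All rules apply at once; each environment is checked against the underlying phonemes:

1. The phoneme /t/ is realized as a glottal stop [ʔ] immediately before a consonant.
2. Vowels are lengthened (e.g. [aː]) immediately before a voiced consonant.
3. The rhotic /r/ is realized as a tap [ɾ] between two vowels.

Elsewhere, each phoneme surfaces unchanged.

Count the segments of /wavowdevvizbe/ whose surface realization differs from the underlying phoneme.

Segments that undergo a rule: /a/ → [aː] (rule 2); /o/ → [oː] (rule 2); /e/ → [eː] (rule 2); /i/ → [iː] (rule 2).
All other segments surface unchanged.

4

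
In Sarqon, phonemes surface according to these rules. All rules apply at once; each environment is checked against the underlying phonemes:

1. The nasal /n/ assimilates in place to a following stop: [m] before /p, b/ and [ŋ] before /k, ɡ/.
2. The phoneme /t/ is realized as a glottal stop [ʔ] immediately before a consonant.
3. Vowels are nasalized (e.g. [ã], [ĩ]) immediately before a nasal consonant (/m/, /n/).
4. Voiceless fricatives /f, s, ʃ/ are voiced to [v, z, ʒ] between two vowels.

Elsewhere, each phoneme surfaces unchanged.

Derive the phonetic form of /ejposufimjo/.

/e/ — word-initial; rule 3 does not apply here → [e].
/j/ (between /e/ and /p/) is unaffected → [j].
/p/ stays [p].
/o/ (between /p/ and /s/) is in the target of rule 3 but the environment (before a nasal consonant) is not met → [o].
/s/ (between /o/ and /u/) occurs between two vowels → [z] by rule 4.
/u/ (between /s/ and /f/) fails the environment for rule 3, so it stays [u].
/f/ (between /u/ and /i/) occurs between two vowels → [v] by rule 4.
/i/ (between /f/ and /m/): before a nasal consonant, so rule 3 applies → [ĩ].
/m/ stays [m].
/j/ (between /m/ and /o/): no rule targets it → [j].
/o/ (word-final): rule 3 targets it, but not before a nasal consonant → unchanged [o].

[ejpozuvĩmjo]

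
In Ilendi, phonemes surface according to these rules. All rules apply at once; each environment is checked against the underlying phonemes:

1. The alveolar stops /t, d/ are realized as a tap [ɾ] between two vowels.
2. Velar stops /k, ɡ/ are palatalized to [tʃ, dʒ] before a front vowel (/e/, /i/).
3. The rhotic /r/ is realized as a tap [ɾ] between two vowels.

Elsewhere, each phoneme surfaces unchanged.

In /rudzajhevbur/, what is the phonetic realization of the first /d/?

/d/ (between /u/ and /z/) fails the environment for rule 1, so it stays [d].

[d]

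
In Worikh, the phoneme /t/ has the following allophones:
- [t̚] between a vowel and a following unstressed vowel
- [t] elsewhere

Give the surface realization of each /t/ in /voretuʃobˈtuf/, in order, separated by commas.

Occurrence 1 (position 5): between a vowel and a following unstressed vowel → [t̚].
Occurrence 2 (position 10): no conditioning environment matches → elsewhere allophone [t].

[t̚], [t]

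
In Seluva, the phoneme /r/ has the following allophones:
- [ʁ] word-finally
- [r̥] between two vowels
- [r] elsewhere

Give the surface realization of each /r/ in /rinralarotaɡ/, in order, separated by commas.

Occurrence 1 (position 1): no conditioning environment matches → elsewhere allophone [r].
Occurrence 2 (position 4): no conditioning environment matches → elsewhere allophone [r].
Occurrence 3 (position 8): between two vowels → [r̥].

[r], [r], [r̥]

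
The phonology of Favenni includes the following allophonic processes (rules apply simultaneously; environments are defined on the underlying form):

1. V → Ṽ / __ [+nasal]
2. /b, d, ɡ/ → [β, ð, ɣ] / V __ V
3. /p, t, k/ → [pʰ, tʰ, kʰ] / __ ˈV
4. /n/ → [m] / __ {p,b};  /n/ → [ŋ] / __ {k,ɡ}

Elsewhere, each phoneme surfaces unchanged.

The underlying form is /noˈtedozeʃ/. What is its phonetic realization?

/n/ (word-initial) is in the target of rule 4 but the environment (before a labial or velar stop) is not met → [n].
/o/ (between /n/ and /t/) is in the target of rule 1 but the environment (before a nasal consonant) is not met → [o].
/t/ meets the environment for rule 3 (immediately before a stressed vowel) → [tʰ].
/e/ — between /t/ and /d/; rule 1 does not apply here → [e].
Rule 2 applies to /d/ (between /e/ and /o/: between two vowels) → [ð].
/o/ — between /d/ and /z/; rule 1 does not apply here → [o].
/z/ (between /o/ and /e/) is unaffected → [z].
/e/ — between /z/ and /ʃ/; rule 1 does not apply here → [e].
/ʃ/ (word-final) is unaffected → [ʃ].

[noˈtʰeðozeʃ]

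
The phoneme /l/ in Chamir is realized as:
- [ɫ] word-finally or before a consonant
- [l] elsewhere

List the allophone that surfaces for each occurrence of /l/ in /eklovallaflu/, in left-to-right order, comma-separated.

Occurrence 1 (position 3): no conditioning environment matches → elsewhere allophone [l].
Occurrence 2 (position 7): word-finally or before a consonant → [ɫ].
Occurrence 3 (position 8): no conditioning environment matches → elsewhere allophone [l].
Occurrence 4 (position 11): no conditioning environment matches → elsewhere allophone [l].

[l], [ɫ], [l], [l]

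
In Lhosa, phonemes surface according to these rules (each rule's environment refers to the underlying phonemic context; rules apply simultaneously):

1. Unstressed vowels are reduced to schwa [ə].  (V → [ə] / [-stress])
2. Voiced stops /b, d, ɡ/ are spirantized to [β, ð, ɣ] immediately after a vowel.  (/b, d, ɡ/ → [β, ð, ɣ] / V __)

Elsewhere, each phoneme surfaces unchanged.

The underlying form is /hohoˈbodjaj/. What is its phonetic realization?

[həhəˈβoðjəj]

/h/ (word-initial) is unaffected → [h].
Rule 1 applies to /o/ (between /h/ and /h/: in an unstressed syllable) → [ə].
/h/ (between /o/ and /o/): no rule targets it → [h].
Rule 1 applies to /o/ (between /h/ and /b/: in an unstressed syllable) → [ə].
/b/ meets the environment for rule 2 (immediately after a vowel) → [β].
/o/ (between /b/ and /d/) is in the target of rule 1 but the environment (in an unstressed syllable) is not met → [o].
/d/ (between /o/ and /j/): immediately after a vowel, so rule 2 applies → [ð].
/j/ (between /d/ and /a/): no rule targets it → [j].
/a/ meets the environment for rule 1 (in an unstressed syllable) → [ə].
/j/ stays [j].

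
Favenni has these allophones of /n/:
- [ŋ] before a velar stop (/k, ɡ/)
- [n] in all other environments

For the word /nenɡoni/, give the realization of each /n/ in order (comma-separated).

Occurrence 1 (position 1): no conditioning environment matches → elsewhere allophone [n].
Occurrence 2 (position 3): before a velar stop → [ŋ].
Occurrence 3 (position 6): no conditioning environment matches → elsewhere allophone [n].

[n], [ŋ], [n]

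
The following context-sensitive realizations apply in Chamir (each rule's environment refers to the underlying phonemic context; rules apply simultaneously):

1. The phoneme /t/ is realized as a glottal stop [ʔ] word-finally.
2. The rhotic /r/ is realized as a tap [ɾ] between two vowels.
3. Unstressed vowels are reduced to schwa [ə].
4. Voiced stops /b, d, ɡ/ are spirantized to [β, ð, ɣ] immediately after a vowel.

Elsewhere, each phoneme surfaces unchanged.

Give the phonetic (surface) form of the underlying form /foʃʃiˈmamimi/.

[fəʃʃəˈmaməmə]

/f/ — not in any rule's target class → [f].
/o/ — between /f/ and /ʃ/, in an unstressed syllable — surfaces as [ə] (rule 3).
/ʃ/ (between /o/ and /ʃ/) is unaffected → [ʃ].
/ʃ/ (between /ʃ/ and /i/) is unaffected → [ʃ].
/i/ — between /ʃ/ and /m/, in an unstressed syllable — surfaces as [ə] (rule 3).
/m/ stays [m].
/a/ (between /m/ and /m/) fails the environment for rule 3, so it stays [a].
/m/ — not in any rule's target class → [m].
/i/ — between /m/ and /m/, in an unstressed syllable — surfaces as [ə] (rule 3).
/m/ stays [m].
Rule 3 applies to /i/ (word-final: in an unstressed syllable) → [ə].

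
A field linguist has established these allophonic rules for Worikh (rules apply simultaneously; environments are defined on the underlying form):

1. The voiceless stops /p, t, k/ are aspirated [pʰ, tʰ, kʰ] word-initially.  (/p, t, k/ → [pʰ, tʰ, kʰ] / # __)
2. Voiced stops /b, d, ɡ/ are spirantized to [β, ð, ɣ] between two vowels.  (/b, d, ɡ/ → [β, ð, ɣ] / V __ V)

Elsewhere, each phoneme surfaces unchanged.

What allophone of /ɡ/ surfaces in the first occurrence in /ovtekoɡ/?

[ɡ]

/ɡ/ — word-final; rule 2 does not apply here → [ɡ].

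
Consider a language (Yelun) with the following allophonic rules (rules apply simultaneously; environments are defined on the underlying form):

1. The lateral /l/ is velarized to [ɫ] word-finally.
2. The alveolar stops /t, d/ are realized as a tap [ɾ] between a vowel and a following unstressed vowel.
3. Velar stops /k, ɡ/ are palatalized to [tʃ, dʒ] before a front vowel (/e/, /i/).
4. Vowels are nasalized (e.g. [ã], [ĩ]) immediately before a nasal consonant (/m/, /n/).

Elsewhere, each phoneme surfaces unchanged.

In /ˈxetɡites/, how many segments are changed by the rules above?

Segments that undergo a rule: /ɡ/ → [dʒ] (rule 3); /t/ → [ɾ] (rule 2).
All other segments surface unchanged.

2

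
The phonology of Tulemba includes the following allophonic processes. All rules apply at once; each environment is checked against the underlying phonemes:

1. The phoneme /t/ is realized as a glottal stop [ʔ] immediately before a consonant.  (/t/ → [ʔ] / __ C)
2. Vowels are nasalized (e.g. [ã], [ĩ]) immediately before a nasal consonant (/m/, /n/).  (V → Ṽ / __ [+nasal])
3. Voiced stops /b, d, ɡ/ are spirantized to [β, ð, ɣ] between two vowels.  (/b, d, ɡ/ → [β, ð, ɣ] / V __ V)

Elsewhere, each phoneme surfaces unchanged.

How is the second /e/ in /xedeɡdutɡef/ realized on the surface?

[e]

/e/ (between /d/ and /ɡ/) fails the environment for rule 2, so it stays [e].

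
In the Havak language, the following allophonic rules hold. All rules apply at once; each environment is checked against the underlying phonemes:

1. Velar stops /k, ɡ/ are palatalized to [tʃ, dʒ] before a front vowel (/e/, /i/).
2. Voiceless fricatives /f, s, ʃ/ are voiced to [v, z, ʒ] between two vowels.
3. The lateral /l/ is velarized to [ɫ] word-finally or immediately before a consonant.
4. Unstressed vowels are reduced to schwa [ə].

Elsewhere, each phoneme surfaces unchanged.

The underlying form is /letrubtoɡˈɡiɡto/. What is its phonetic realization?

[lətrəbtəɡˈdʒiɡtə]

/l/ (word-initial) fails the environment for rule 3, so it stays [l].
/e/ (between /l/ and /t/) occurs in an unstressed syllable → [ə] by rule 4.
/t/ stays [t].
/r/ (between /t/ and /u/): no rule targets it → [r].
/u/ meets the environment for rule 4 (in an unstressed syllable) → [ə].
/b/ (between /u/ and /t/) is unaffected → [b].
/t/ (between /b/ and /o/): no rule targets it → [t].
/o/ — between /t/ and /ɡ/, in an unstressed syllable — surfaces as [ə] (rule 4).
/ɡ/ — between /o/ and /ɡ/; rule 1 does not apply here → [ɡ].
Rule 1 applies to /ɡ/ (between /ɡ/ and /i/: before a front vowel) → [dʒ].
/i/ (between /ɡ/ and /ɡ/) is in the target of rule 4 but the environment (in an unstressed syllable) is not met → [i].
/ɡ/ (between /i/ and /t/): rule 1 targets it, but not before a front vowel → unchanged [ɡ].
/t/ (between /ɡ/ and /o/): no rule targets it → [t].
/o/ (word-final): in an unstressed syllable, so rule 4 applies → [ə].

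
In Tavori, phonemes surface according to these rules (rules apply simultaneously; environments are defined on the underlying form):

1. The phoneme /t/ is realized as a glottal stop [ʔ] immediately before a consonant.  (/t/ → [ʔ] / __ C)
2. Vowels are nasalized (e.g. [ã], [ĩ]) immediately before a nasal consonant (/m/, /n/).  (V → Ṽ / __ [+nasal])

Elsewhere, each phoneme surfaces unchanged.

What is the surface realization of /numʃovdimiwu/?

/n/ (word-initial): no rule targets it → [n].
/u/ — between /n/ and /m/, before a nasal consonant — surfaces as [ũ] (rule 2).
/m/ — not in any rule's target class → [m].
/ʃ/ — not in any rule's target class → [ʃ].
/o/ — between /ʃ/ and /v/; rule 2 does not apply here → [o].
/v/ (between /o/ and /d/) is unaffected → [v].
/d/ — not in any rule's target class → [d].
/i/ meets the environment for rule 2 (before a nasal consonant) → [ĩ].
/m/ (between /i/ and /i/): no rule targets it → [m].
/i/ (between /m/ and /w/): rule 2 targets it, but not before a nasal consonant → unchanged [i].
/w/ — not in any rule's target class → [w].
/u/ (word-final) fails the environment for rule 2, so it stays [u].

[nũmʃovdĩmiwu]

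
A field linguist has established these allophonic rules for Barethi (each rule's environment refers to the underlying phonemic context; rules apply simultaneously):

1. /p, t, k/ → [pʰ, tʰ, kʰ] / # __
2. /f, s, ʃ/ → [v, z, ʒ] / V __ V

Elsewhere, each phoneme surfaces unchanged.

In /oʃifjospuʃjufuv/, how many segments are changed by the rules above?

Segments that undergo a rule: /ʃ/ → [ʒ] (rule 2); /f/ → [v] (rule 2).
All other segments surface unchanged.

2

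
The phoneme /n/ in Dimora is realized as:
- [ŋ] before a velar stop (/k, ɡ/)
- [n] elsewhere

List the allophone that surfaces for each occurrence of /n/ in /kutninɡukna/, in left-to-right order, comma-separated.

[n], [ŋ], [n]

Occurrence 1 (position 4): no conditioning environment matches → elsewhere allophone [n].
Occurrence 2 (position 6): before a velar stop → [ŋ].
Occurrence 3 (position 10): no conditioning environment matches → elsewhere allophone [n].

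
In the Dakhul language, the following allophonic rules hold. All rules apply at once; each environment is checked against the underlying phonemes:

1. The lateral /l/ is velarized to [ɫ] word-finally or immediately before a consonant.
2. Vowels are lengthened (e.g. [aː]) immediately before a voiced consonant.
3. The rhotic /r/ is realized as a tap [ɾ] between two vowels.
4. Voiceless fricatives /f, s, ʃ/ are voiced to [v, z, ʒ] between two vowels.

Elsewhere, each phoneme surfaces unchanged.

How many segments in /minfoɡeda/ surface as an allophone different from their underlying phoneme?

Segments that undergo a rule: /i/ → [iː] (rule 2); /o/ → [oː] (rule 2); /e/ → [eː] (rule 2).
All other segments surface unchanged.

3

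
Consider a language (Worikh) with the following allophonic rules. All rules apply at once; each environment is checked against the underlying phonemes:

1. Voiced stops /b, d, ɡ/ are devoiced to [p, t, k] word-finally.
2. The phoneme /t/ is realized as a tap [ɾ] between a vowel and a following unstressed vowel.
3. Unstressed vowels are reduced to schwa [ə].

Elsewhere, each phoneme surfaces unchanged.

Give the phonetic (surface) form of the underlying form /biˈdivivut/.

[bəˈdivəvət]

/b/ — word-initial; rule 1 does not apply here → [b].
/i/ — between /b/ and /d/, in an unstressed syllable — surfaces as [ə] (rule 3).
/d/ (between /i/ and /i/): rule 1 targets it, but not word-finally → unchanged [d].
/i/ (between /d/ and /v/): rule 3 targets it, but not in an unstressed syllable → unchanged [i].
/i/ — between /v/ and /v/, in an unstressed syllable — surfaces as [ə] (rule 3).
/u/ (between /v/ and /t/) occurs in an unstressed syllable → [ə] by rule 3.
/t/ (word-final) fails the environment for rule 2, so it stays [t].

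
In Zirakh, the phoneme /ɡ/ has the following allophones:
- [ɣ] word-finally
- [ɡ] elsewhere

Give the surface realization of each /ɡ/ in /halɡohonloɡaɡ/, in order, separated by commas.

[ɡ], [ɡ], [ɣ]

Occurrence 1 (position 4): no conditioning environment matches → elsewhere allophone [ɡ].
Occurrence 2 (position 11): no conditioning environment matches → elsewhere allophone [ɡ].
Occurrence 3 (position 13): word-finally → [ɣ].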